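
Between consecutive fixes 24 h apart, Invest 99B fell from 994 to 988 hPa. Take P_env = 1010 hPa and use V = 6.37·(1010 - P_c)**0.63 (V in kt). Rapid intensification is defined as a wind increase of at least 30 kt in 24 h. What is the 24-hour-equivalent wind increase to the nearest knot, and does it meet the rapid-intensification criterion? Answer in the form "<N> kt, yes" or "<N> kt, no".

8 kt, no

V₁: ΔP = 16, V ≈ 6.37 × 16^0.63 ≈ 36.54 kt.
V₂: ΔP = 22, V ≈ 6.37 × 22^0.63 ≈ 44.65 kt.
ΔV over 24 h = 8.11 kt → 24 h equivalent = 8.11 × 24/24 ≈ 8.11 kt.
8 kt < 30 kt ⇒ not rapid intensification.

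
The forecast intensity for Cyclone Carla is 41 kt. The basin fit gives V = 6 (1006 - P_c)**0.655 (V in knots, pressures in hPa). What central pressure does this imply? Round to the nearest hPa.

ΔP = (V / 6)^(1/0.655) = (41/6)^1.527.
41/6 = 6.833; 6.833^1.527 ≈ 18.80 hPa.
P_c = 1006 − 18.80 = 987.20 ≈ 987 hPa.

987 hPa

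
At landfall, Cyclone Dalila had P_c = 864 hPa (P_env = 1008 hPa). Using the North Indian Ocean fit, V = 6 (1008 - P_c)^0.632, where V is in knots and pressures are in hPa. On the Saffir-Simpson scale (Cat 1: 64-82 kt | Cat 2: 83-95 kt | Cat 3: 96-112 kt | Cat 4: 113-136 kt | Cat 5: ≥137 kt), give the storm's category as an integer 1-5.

5

ΔP = 1008 − 864 = 144 hPa.
V ≈ 6 × 144^0.632 = 6 × 23.13 ≈ 139 kt.
139 kt falls in the Category 5 band.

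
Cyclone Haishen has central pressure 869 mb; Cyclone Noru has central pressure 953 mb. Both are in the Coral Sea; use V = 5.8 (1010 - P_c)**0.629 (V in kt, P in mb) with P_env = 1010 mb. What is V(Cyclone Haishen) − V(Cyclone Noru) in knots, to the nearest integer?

57 kt

Cyclone Haishen: ΔP = 141; V ≈ 5.8 × 141^0.629 ≈ 130.40 kt.
Cyclone Noru: ΔP = 57; V ≈ 5.8 × 57^0.629 ≈ 73.77 kt.
Difference ≈ 130.40 − 73.77 = 56.63 → 57 kt.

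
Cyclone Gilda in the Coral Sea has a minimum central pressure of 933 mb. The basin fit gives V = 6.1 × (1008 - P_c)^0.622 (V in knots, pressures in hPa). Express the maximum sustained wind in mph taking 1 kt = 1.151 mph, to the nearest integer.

103 mph

ΔP = 1008 − 933 = 75 mb.
V ≈ 6.1 × 75^0.622 = 6.1 × 14.665 ≈ 89.458 kt.
89.458 × 1.151 ≈ 102.97 mph → 103 mph.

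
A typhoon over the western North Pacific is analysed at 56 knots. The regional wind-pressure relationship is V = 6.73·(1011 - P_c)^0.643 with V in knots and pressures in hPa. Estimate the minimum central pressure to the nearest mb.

984 mb

ΔP = (V / 6.73)^(1/0.643) = (56/6.73)^1.555.
56/6.73 = 8.321; 8.321^1.555 ≈ 26.98 mb.
P_c = 1011 − 26.98 = 984.02 ≈ 984 mb.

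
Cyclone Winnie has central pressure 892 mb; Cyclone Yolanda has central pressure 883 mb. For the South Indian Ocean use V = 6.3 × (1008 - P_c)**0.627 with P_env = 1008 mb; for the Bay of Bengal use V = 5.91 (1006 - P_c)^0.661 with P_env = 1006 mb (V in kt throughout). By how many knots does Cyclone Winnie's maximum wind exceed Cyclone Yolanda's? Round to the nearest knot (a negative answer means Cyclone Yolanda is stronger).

Cyclone Winnie: ΔP = 116; V ≈ 6.3 × 116^0.627 ≈ 124.10 kt.
Cyclone Yolanda: ΔP = 123; V ≈ 5.91 × 123^0.661 ≈ 142.24 kt.
Difference ≈ 124.10 − 142.24 = -18.14 → -18 kt.

-18 kt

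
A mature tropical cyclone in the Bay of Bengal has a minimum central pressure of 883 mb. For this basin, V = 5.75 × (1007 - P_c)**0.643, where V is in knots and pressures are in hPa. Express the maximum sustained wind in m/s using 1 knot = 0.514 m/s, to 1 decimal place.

ΔP = 1007 − 883 = 124 mb.
V ≈ 5.75 × 124^0.643 = 5.75 × 22.186 ≈ 127.567 kt.
127.567 × 0.514 ≈ 65.57 m/s → 65.6 m/s.

65.6 m/s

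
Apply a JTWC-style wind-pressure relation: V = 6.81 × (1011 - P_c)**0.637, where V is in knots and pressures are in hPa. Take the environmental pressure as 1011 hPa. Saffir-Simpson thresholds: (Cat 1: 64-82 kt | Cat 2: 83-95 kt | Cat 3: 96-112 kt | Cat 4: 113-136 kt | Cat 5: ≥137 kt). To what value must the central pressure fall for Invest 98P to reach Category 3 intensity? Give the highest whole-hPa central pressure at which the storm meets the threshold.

947 hPa

Category 3 begins at V = 96 kt.
Required ΔP = (96/6.81)^(1/0.637) = 14.097^1.570 ≈ 63.67 hPa.
P_c ≤ 1011 − 63.67 = 947.33, so the highest integer P_c is 947 hPa.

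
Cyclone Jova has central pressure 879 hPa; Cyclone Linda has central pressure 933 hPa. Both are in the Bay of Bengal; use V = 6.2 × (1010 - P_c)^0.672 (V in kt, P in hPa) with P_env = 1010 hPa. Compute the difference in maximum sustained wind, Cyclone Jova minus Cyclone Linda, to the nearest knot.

Cyclone Jova: ΔP = 131; V ≈ 6.2 × 131^0.672 ≈ 164.13 kt.
Cyclone Linda: ΔP = 77; V ≈ 6.2 × 77^0.672 ≈ 114.85 kt.
Difference ≈ 164.13 − 114.85 = 49.28 → 49 kt.

49 kt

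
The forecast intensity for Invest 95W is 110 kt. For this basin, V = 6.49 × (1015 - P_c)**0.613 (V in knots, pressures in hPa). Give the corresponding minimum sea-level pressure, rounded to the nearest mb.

ΔP = (V / 6.49)^(1/0.613) = (110/6.49)^1.631.
110/6.49 = 16.949; 16.949^1.631 ≈ 101.19 mb.
P_c = 1015 − 101.19 = 913.81 ≈ 914 mb.

914 mb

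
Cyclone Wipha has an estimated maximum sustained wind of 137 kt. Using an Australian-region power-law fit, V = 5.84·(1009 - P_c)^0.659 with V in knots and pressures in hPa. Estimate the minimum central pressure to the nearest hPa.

889 hPa

ΔP = (V / 5.84)^(1/0.659) = (137/5.84)^1.517.
137/5.84 = 23.459; 23.459^1.517 ≈ 120.05 hPa.
P_c = 1009 − 120.05 = 888.95 ≈ 889 hPa.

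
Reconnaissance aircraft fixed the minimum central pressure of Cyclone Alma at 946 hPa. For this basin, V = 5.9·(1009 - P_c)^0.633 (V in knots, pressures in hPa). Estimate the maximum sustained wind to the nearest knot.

81 kt

ΔP = 1009 − 946 = 63 hPa.
63^0.633 ≈ 13.772.
V ≈ 5.9 × 13.772 ≈ 81.3 kt.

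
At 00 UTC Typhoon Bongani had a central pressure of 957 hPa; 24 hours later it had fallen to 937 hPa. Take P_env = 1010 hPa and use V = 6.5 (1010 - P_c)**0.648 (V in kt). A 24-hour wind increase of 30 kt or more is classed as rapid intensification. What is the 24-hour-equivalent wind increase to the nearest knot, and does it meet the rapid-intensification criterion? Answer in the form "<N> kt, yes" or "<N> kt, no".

V₁: ΔP = 53, V ≈ 6.5 × 53^0.648 ≈ 85.16 kt.
V₂: ΔP = 73, V ≈ 6.5 × 73^0.648 ≈ 104.80 kt.
ΔV over 24 h = 19.64 kt → 24 h equivalent = 19.64 × 24/24 ≈ 19.64 kt.
20 kt < 30 kt ⇒ not rapid intensification.

20 kt, no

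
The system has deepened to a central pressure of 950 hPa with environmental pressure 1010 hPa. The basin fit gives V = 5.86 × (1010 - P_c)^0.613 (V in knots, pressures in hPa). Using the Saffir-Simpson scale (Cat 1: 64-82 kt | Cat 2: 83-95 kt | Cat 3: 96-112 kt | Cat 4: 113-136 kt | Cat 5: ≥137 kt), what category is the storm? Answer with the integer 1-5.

1

ΔP = 1010 − 950 = 60 hPa.
V ≈ 5.86 × 60^0.613 = 5.86 × 12.30 ≈ 72 kt.
72 kt falls in the Category 1 band.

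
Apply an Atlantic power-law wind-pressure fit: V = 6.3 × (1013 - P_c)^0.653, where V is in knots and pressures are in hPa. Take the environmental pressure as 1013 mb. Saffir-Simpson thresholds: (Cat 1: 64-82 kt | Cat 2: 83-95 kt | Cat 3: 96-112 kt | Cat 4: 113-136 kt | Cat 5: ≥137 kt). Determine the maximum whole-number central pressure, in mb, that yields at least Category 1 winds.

Category 1 begins at V = 64 kt.
Required ΔP = (64/6.3)^(1/0.653) = 10.159^1.531 ≈ 34.82 mb.
P_c ≤ 1013 − 34.82 = 978.18, so the highest integer P_c is 978 mb.

978 mb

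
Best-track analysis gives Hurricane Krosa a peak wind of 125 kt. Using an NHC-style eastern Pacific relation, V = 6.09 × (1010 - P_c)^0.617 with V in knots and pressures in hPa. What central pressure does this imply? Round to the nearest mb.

876 mb

ΔP = (V / 6.09)^(1/0.617) = (125/6.09)^1.621.
125/6.09 = 20.525; 20.525^1.621 ≈ 133.93 mb.
P_c = 1010 − 133.93 = 876.07 ≈ 876 mb.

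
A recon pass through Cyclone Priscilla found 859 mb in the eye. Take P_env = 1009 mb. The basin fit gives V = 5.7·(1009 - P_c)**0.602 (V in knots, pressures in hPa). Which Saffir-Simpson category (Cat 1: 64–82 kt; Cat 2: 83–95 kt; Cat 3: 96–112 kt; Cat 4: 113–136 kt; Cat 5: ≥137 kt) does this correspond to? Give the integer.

ΔP = 1009 − 859 = 150 mb.
V ≈ 5.7 × 150^0.602 = 5.7 × 20.42 ≈ 116 kt.
116 kt falls in the Category 4 band.

4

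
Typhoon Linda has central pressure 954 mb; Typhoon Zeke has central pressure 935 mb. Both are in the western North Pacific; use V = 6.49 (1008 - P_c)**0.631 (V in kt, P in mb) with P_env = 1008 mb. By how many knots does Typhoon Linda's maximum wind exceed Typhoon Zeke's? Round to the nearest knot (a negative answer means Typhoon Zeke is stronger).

Typhoon Linda: ΔP = 54; V ≈ 6.49 × 54^0.631 ≈ 80.42 kt.
Typhoon Zeke: ΔP = 73; V ≈ 6.49 × 73^0.631 ≈ 97.28 kt.
Difference ≈ 80.42 − 97.28 = -16.86 → -17 kt.

-17 kt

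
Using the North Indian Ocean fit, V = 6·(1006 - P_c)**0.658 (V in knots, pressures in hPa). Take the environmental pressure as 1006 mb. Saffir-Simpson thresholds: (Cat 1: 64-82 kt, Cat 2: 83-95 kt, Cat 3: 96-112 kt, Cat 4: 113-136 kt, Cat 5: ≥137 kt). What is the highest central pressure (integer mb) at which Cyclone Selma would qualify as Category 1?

969 mb

Category 1 begins at V = 64 kt.
Required ΔP = (64/6)^(1/0.658) = 10.667^1.520 ≈ 36.51 mb.
P_c ≤ 1006 − 36.51 = 969.49, so the highest integer P_c is 969 mb.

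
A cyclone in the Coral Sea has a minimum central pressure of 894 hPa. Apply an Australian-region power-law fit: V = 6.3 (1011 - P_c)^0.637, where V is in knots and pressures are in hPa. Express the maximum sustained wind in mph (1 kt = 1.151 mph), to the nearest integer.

151 mph

ΔP = 1011 − 894 = 117 hPa.
V ≈ 6.3 × 117^0.637 = 6.3 × 20.770 ≈ 130.850 kt.
130.850 × 1.151 ≈ 150.61 mph → 151 mph.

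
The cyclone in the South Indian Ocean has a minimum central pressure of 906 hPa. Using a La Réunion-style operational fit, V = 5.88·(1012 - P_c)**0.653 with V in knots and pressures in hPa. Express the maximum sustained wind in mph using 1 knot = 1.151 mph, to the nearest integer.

142 mph

ΔP = 1012 − 906 = 106 hPa.
V ≈ 5.88 × 106^0.653 = 5.88 × 21.015 ≈ 123.567 kt.
123.567 × 1.151 ≈ 142.23 mph → 142 mph.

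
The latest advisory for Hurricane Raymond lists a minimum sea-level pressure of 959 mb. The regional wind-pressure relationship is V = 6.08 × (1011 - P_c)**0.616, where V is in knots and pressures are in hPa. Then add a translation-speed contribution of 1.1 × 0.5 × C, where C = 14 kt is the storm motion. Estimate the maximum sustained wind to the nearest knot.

ΔP = 1011 − 959 = 52 mb.
52^0.616 ≈ 11.404.
V ≈ 6.08 × 11.404 ≈ 69.3 kt.
Translation term: 1.1 × 0.5 × 14 = 7.7 kt.
Corrected V ≈ 77 kt → 77 kt.

77 kt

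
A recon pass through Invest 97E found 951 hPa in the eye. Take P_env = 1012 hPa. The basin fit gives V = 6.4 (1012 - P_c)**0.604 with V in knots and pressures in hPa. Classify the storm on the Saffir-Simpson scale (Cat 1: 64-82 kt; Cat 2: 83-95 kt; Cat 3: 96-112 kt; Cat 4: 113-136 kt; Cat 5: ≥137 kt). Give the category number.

ΔP = 1012 − 951 = 61 hPa.
V ≈ 6.4 × 61^0.604 = 6.4 × 11.98 ≈ 77 kt.
77 kt falls in the Category 1 band.

1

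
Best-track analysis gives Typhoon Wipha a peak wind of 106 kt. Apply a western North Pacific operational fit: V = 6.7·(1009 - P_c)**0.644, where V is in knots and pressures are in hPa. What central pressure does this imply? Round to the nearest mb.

ΔP = (V / 6.7)^(1/0.644) = (106/6.7)^1.553.
106/6.7 = 15.821; 15.821^1.553 ≈ 72.80 mb.
P_c = 1009 − 72.80 = 936.20 ≈ 936 mb.

936 mb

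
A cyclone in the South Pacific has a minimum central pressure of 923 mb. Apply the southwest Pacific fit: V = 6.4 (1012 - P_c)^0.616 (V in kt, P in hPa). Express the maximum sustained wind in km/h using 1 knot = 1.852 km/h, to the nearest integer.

188 km/h

ΔP = 1012 − 923 = 89 mb.
V ≈ 6.4 × 89^0.616 = 6.4 × 15.879 ≈ 101.626 kt.
101.626 × 1.852 ≈ 188.21 km/h → 188 km/h.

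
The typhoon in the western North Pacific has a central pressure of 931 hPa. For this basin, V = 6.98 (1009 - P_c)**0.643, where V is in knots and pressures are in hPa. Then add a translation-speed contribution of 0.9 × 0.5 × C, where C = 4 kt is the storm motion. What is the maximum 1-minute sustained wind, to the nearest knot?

117 kt

ΔP = 1009 − 931 = 78 hPa.
78^0.643 ≈ 16.467.
V ≈ 6.98 × 16.467 ≈ 114.9 kt.
Translation term: 0.9 × 0.5 × 4 = 1.8 kt.
Corrected V ≈ 116.7 kt → 117 kt.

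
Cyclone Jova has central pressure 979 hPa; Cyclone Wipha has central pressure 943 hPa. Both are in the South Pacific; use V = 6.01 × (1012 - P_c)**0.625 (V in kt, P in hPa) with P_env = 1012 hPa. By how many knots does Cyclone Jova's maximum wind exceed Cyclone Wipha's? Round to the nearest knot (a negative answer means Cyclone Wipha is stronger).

Cyclone Jova: ΔP = 33; V ≈ 6.01 × 33^0.625 ≈ 53.45 kt.
Cyclone Wipha: ΔP = 69; V ≈ 6.01 × 69^0.625 ≈ 84.75 kt.
Difference ≈ 53.45 − 84.75 = -31.30 → -31 kt.

-31 kt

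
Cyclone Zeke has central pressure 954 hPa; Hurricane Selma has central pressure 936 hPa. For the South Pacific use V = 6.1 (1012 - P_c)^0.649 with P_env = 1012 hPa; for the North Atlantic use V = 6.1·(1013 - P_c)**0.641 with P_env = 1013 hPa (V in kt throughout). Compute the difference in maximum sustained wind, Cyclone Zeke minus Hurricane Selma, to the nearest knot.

-14 kt

Cyclone Zeke: ΔP = 58; V ≈ 6.1 × 58^0.649 ≈ 85.07 kt.
Hurricane Selma: ΔP = 77; V ≈ 6.1 × 77^0.641 ≈ 98.76 kt.
Difference ≈ 85.07 − 98.76 = -13.69 → -14 kt.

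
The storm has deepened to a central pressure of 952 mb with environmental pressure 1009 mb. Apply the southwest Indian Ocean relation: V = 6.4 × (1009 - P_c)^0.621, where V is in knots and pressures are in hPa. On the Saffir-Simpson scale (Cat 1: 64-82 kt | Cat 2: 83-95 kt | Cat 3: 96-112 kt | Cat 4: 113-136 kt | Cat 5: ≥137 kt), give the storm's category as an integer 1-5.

ΔP = 1009 − 952 = 57 mb.
V ≈ 6.4 × 57^0.621 = 6.4 × 12.31 ≈ 79 kt.
79 kt falls in the Category 1 band.

1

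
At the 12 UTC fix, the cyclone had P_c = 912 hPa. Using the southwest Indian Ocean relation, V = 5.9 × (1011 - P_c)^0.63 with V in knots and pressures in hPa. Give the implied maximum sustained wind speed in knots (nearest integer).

107 kt

ΔP = 1011 − 912 = 99 hPa.
99^0.63 ≈ 18.082.
V ≈ 5.9 × 18.082 ≈ 106.7 kt.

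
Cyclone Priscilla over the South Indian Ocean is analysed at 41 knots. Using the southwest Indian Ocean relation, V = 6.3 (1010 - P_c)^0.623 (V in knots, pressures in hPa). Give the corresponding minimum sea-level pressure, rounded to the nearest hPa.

990 hPa

ΔP = (V / 6.3)^(1/0.623) = (41/6.3)^1.605.
41/6.3 = 6.508; 6.508^1.605 ≈ 20.22 hPa.
P_c = 1010 − 20.22 = 989.78 ≈ 990 hPa.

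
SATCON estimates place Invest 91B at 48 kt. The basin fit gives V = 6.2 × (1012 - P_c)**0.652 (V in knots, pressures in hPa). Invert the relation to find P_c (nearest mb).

989 mb

ΔP = (V / 6.2)^(1/0.652) = (48/6.2)^1.534.
48/6.2 = 7.742; 7.742^1.534 ≈ 23.08 mb.
P_c = 1012 − 23.08 = 988.92 ≈ 989 mb.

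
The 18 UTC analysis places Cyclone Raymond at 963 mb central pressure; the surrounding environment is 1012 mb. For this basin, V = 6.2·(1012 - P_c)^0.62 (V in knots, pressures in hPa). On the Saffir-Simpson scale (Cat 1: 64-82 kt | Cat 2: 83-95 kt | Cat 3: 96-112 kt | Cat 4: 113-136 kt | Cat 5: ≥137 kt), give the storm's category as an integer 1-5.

1

ΔP = 1012 − 963 = 49 mb.
V ≈ 6.2 × 49^0.62 = 6.2 × 11.17 ≈ 69 kt.
69 kt falls in the Category 1 band.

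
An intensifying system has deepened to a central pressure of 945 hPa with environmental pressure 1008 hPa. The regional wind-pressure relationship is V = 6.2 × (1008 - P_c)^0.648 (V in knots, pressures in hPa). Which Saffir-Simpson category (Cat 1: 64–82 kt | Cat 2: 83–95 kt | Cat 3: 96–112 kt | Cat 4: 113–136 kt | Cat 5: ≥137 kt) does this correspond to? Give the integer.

ΔP = 1008 − 945 = 63 hPa.
V ≈ 6.2 × 63^0.648 = 6.2 × 14.65 ≈ 91 kt.
91 kt falls in the Category 2 band.

2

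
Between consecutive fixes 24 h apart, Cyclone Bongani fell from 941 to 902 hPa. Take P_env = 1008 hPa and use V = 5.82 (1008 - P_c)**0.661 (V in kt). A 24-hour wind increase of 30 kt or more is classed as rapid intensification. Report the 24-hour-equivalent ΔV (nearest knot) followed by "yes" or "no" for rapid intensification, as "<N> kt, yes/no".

V₁: ΔP = 67, V ≈ 5.82 × 67^0.661 ≈ 93.75 kt.
V₂: ΔP = 106, V ≈ 5.82 × 106^0.661 ≈ 126.96 kt.
ΔV over 24 h = 33.21 kt → 24 h equivalent = 33.21 × 24/24 ≈ 33.21 kt.
33 kt ≥ 30 kt ⇒ rapid intensification.

33 kt, yes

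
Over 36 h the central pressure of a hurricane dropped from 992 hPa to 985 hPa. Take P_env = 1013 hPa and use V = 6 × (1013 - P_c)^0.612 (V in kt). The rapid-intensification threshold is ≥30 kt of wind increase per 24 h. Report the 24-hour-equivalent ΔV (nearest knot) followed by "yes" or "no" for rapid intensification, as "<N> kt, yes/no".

V₁: ΔP = 21, V ≈ 6 × 21^0.612 ≈ 38.67 kt.
V₂: ΔP = 28, V ≈ 6 × 28^0.612 ≈ 46.11 kt.
ΔV over 36 h = 7.44 kt → 24 h equivalent = 7.44 × 24/36 ≈ 4.96 kt.
5 kt < 30 kt ⇒ not rapid intensification.

5 kt, no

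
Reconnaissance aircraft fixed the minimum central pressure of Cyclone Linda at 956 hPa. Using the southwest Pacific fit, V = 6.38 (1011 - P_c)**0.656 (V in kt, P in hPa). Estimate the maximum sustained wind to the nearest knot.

ΔP = 1011 − 956 = 55 hPa.
55^0.656 ≈ 13.857.
V ≈ 6.38 × 13.857 ≈ 88.4 kt.

88 kt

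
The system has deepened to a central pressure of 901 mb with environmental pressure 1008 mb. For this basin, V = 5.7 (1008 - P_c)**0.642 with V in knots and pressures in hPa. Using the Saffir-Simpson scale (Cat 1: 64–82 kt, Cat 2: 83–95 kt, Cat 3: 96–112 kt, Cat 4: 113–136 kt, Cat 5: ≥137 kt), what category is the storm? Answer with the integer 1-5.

4

ΔP = 1008 − 901 = 107 mb.
V ≈ 5.7 × 107^0.642 = 5.7 × 20.08 ≈ 114 kt.
114 kt falls in the Category 4 band.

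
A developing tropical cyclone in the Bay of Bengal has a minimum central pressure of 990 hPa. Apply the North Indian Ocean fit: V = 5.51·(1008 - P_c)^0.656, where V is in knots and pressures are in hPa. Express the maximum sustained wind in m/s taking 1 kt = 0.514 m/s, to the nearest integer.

ΔP = 1008 − 990 = 18 hPa.
V ≈ 5.51 × 18^0.656 = 5.51 × 6.660 ≈ 36.695 kt.
36.695 × 0.514 ≈ 18.86 m/s → 19 m/s.

19 m/s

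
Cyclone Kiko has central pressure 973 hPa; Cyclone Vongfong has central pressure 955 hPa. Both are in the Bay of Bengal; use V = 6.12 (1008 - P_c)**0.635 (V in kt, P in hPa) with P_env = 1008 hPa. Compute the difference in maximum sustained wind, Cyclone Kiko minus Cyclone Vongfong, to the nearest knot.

Cyclone Kiko: ΔP = 35; V ≈ 6.12 × 35^0.635 ≈ 58.51 kt.
Cyclone Vongfong: ΔP = 53; V ≈ 6.12 × 53^0.635 ≈ 76.15 kt.
Difference ≈ 58.51 − 76.15 = -17.64 → -18 kt.

-18 kt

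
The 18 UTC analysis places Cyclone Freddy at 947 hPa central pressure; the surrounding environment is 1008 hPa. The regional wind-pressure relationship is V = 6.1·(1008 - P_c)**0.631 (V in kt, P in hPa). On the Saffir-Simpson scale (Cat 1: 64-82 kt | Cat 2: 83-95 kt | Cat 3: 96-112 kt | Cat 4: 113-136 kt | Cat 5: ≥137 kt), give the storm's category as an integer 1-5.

1

ΔP = 1008 − 947 = 61 hPa.
V ≈ 6.1 × 61^0.631 = 6.1 × 13.38 ≈ 82 kt.
82 kt falls in the Category 1 band.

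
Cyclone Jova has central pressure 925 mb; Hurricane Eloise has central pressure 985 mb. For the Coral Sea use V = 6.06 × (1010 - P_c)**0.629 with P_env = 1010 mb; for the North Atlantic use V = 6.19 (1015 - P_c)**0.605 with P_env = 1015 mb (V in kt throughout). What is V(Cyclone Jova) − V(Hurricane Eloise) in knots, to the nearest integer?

Cyclone Jova: ΔP = 85; V ≈ 6.06 × 85^0.629 ≈ 99.10 kt.
Hurricane Eloise: ΔP = 30; V ≈ 6.19 × 30^0.605 ≈ 48.46 kt.
Difference ≈ 99.10 − 48.46 = 50.64 → 51 kt.

51 kt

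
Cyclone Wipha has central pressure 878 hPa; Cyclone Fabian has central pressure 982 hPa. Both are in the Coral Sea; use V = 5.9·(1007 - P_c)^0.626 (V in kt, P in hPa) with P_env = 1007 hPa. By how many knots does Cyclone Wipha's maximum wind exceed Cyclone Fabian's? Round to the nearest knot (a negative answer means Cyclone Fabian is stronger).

79 kt

Cyclone Wipha: ΔP = 129; V ≈ 5.9 × 129^0.626 ≈ 123.62 kt.
Cyclone Fabian: ΔP = 25; V ≈ 5.9 × 25^0.626 ≈ 44.26 kt.
Difference ≈ 123.62 − 44.26 = 79.36 → 79 kt.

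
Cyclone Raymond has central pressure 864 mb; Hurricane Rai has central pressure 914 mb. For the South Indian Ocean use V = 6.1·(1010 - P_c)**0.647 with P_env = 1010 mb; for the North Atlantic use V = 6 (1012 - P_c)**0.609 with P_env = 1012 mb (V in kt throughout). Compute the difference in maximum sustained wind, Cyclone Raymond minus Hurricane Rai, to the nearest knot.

Cyclone Raymond: ΔP = 146; V ≈ 6.1 × 146^0.647 ≈ 153.34 kt.
Hurricane Rai: ΔP = 98; V ≈ 6 × 98^0.609 ≈ 97.91 kt.
Difference ≈ 153.34 − 97.91 = 55.43 → 55 kt.

55 kt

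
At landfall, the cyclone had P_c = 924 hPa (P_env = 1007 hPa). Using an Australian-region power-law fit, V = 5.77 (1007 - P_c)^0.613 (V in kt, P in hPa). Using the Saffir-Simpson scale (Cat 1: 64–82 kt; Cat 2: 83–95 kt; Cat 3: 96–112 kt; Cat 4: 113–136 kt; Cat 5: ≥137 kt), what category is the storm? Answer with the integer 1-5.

2

ΔP = 1007 − 924 = 83 hPa.
V ≈ 5.77 × 83^0.613 = 5.77 × 15.01 ≈ 87 kt.
87 kt falls in the Category 2 band.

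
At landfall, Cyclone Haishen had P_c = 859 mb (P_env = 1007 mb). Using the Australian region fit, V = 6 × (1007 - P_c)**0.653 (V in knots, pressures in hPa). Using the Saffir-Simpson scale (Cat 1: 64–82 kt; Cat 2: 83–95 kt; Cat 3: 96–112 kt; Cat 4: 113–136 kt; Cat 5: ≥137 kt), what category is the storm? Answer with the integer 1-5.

5

ΔP = 1007 − 859 = 148 mb.
V ≈ 6 × 148^0.653 = 6 × 26.13 ≈ 157 kt.
157 kt falls in the Category 5 band.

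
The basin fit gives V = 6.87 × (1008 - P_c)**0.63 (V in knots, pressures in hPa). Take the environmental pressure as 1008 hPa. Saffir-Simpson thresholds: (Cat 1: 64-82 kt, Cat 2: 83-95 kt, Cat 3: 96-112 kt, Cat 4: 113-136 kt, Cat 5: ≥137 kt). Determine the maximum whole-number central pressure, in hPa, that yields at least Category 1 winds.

973 hPa

Category 1 begins at V = 64 kt.
Required ΔP = (64/6.87)^(1/0.63) = 9.316^1.587 ≈ 34.55 hPa.
P_c ≤ 1008 − 34.55 = 973.45, so the highest integer P_c is 973 hPa.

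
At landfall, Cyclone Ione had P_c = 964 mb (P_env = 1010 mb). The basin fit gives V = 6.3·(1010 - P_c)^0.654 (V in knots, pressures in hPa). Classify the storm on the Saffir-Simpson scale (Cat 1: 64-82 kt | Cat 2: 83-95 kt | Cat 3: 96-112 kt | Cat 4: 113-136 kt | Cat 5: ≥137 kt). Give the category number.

1

ΔP = 1010 − 964 = 46 mb.
V ≈ 6.3 × 46^0.654 = 6.3 × 12.23 ≈ 77 kt.
77 kt falls in the Category 1 band.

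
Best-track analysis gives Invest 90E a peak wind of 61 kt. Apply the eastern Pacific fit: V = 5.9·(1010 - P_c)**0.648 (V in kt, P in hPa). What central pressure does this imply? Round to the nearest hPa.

ΔP = (V / 5.9)^(1/0.648) = (61/5.9)^1.543.
61/5.9 = 10.339; 10.339^1.543 ≈ 36.77 hPa.
P_c = 1010 − 36.77 = 973.23 ≈ 973 hPa.

973 hPa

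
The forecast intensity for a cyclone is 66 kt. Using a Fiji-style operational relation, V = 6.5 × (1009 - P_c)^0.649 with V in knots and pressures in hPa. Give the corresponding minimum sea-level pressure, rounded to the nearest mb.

973 mb

ΔP = (V / 6.5)^(1/0.649) = (66/6.5)^1.541.
66/6.5 = 10.154; 10.154^1.541 ≈ 35.57 mb.
P_c = 1009 − 35.57 = 973.43 ≈ 973 mb.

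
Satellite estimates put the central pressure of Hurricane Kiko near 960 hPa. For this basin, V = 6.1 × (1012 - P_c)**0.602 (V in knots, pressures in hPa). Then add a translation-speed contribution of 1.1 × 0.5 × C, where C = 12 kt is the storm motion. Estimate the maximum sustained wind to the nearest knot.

72 kt

ΔP = 1012 − 960 = 52 hPa.
52^0.602 ≈ 10.790.
V ≈ 6.1 × 10.790 ≈ 65.8 kt.
Translation term: 1.1 × 0.5 × 12 = 6.6 kt.
Corrected V ≈ 72.4 kt → 72 kt.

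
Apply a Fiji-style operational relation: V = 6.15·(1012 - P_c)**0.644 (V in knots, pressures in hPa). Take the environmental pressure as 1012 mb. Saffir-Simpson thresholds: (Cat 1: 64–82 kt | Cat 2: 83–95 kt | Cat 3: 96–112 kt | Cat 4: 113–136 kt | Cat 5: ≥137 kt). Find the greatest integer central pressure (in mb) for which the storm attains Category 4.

920 mb

Category 4 begins at V = 113 kt.
Required ΔP = (113/6.15)^(1/0.644) = 18.374^1.553 ≈ 91.84 mb.
P_c ≤ 1012 − 91.84 = 920.16, so the highest integer P_c is 920 mb.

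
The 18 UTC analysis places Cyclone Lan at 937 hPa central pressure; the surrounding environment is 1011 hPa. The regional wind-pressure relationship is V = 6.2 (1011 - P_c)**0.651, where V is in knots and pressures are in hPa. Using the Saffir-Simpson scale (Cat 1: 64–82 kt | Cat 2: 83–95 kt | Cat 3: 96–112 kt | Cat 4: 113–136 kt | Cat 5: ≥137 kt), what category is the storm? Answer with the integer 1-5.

ΔP = 1011 − 937 = 74 hPa.
V ≈ 6.2 × 74^0.651 = 6.2 × 16.48 ≈ 102 kt.
102 kt falls in the Category 3 band.

3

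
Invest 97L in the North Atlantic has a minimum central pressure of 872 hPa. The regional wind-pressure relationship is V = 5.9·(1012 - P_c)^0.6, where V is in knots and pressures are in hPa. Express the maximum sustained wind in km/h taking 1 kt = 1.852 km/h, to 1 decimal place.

211.9 km/h

ΔP = 1012 − 872 = 140 hPa.
V ≈ 5.9 × 140^0.6 = 5.9 × 19.394 ≈ 114.427 kt.
114.427 × 1.852 ≈ 211.92 km/h → 211.9 km/h.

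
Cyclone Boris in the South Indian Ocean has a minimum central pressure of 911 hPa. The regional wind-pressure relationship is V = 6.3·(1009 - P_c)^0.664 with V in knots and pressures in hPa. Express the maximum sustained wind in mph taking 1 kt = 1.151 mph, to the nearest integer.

152 mph

ΔP = 1009 − 911 = 98 hPa.
V ≈ 6.3 × 98^0.664 = 6.3 × 20.998 ≈ 132.286 kt.
132.286 × 1.151 ≈ 152.26 mph → 152 mph.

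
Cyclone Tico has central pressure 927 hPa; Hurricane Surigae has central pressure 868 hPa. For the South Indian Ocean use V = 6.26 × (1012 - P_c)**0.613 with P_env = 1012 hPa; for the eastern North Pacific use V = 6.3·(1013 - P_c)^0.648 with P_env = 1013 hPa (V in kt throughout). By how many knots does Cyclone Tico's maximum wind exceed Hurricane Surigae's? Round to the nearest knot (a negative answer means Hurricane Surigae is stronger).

-63 kt

Cyclone Tico: ΔP = 85; V ≈ 6.26 × 85^0.613 ≈ 95.35 kt.
Hurricane Surigae: ΔP = 145; V ≈ 6.3 × 145^0.648 ≈ 158.46 kt.
Difference ≈ 95.35 − 158.46 = -63.11 → -63 kt.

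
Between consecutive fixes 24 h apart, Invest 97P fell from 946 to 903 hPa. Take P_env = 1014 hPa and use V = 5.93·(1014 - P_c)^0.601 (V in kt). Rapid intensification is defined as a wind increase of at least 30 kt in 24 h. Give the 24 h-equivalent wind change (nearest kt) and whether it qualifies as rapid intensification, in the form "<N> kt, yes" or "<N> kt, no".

V₁: ΔP = 68, V ≈ 5.93 × 68^0.601 ≈ 74.88 kt.
V₂: ΔP = 111, V ≈ 5.93 × 111^0.601 ≈ 100.53 kt.
ΔV over 24 h = 25.65 kt → 24 h equivalent = 25.65 × 24/24 ≈ 25.65 kt.
26 kt < 30 kt ⇒ not rapid intensification.

26 kt, no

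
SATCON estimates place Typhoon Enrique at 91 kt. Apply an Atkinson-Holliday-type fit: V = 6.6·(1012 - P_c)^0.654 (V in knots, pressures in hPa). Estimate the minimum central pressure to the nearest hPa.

957 hPa

ΔP = (V / 6.6)^(1/0.654) = (91/6.6)^1.529.
91/6.6 = 13.788; 13.788^1.529 ≈ 55.25 hPa.
P_c = 1012 − 55.25 = 956.75 ≈ 957 hPa.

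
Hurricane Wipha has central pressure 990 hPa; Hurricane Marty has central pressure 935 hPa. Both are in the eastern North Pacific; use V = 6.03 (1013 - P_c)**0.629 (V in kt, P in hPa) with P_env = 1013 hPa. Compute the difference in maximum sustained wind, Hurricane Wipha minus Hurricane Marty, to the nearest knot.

Hurricane Wipha: ΔP = 23; V ≈ 6.03 × 23^0.629 ≈ 43.34 kt.
Hurricane Marty: ΔP = 78; V ≈ 6.03 × 78^0.629 ≈ 93.42 kt.
Difference ≈ 43.34 − 93.42 = -50.08 → -50 kt.

-50 kt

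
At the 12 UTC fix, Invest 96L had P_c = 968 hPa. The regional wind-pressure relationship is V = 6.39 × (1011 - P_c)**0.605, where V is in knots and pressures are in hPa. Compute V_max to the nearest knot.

ΔP = 1011 − 968 = 43 hPa.
43^0.605 ≈ 9.733.
V ≈ 6.39 × 9.733 ≈ 62.2 kt.

62 kt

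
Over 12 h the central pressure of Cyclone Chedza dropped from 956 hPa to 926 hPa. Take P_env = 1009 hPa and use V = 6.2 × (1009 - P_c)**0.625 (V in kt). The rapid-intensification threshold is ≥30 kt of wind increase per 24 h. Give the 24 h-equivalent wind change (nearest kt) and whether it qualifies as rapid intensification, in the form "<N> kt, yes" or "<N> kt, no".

48 kt, yes

V₁: ΔP = 53, V ≈ 6.2 × 53^0.625 ≈ 74.14 kt.
V₂: ΔP = 83, V ≈ 6.2 × 83^0.625 ≈ 98.13 kt.
ΔV over 12 h = 23.99 kt → 24 h equivalent = 23.99 × 24/12 ≈ 47.98 kt.
48 kt ≥ 30 kt ⇒ rapid intensification.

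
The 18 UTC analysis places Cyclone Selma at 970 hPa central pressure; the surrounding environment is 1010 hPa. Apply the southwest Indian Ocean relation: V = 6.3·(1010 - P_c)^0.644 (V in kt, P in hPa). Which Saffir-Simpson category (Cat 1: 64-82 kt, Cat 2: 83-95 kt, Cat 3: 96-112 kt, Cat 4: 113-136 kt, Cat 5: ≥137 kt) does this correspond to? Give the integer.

ΔP = 1010 − 970 = 40 hPa.
V ≈ 6.3 × 40^0.644 = 6.3 × 10.76 ≈ 68 kt.
68 kt falls in the Category 1 band.

1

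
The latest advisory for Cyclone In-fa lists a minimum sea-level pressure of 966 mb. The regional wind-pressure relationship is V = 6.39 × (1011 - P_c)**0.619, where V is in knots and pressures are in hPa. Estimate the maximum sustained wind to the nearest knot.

67 kt

ΔP = 1011 − 966 = 45 mb.
45^0.619 ≈ 10.552.
V ≈ 6.39 × 10.552 ≈ 67.4 kt.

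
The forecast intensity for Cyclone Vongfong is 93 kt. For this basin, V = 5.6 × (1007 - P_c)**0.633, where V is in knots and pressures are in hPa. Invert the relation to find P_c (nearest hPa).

922 hPa

ΔP = (V / 5.6)^(1/0.633) = (93/5.6)^1.580.
93/5.6 = 16.607; 16.607^1.580 ≈ 84.68 hPa.
P_c = 1007 − 84.68 = 922.32 ≈ 922 hPa.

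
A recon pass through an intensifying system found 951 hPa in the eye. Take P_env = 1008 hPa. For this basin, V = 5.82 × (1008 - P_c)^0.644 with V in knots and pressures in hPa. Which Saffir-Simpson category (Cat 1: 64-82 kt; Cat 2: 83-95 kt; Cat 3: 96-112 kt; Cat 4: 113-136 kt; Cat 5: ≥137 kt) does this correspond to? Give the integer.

ΔP = 1008 − 951 = 57 hPa.
V ≈ 5.82 × 57^0.644 = 5.82 × 13.51 ≈ 79 kt.
79 kt falls in the Category 1 band.

1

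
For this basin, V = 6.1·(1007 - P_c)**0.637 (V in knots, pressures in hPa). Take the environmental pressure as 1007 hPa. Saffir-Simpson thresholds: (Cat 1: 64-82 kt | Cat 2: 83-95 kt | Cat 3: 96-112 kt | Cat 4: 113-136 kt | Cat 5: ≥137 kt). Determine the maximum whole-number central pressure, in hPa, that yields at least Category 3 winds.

Category 3 begins at V = 96 kt.
Required ΔP = (96/6.1)^(1/0.637) = 15.738^1.570 ≈ 75.69 hPa.
P_c ≤ 1007 − 75.69 = 931.31, so the highest integer P_c is 931 hPa.

931 hPa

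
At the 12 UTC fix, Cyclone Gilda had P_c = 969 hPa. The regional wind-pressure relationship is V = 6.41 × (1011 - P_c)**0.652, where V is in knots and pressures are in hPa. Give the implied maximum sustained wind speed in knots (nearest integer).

73 kt

ΔP = 1011 − 969 = 42 hPa.
42^0.652 ≈ 11.438.
V ≈ 6.41 × 11.438 ≈ 73.3 kt.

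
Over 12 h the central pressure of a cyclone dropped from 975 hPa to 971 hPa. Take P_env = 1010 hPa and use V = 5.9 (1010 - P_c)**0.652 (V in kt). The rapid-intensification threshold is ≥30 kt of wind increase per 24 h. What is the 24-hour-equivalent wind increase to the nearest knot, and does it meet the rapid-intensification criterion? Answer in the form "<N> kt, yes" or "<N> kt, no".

9 kt, no

V₁: ΔP = 35, V ≈ 5.9 × 35^0.652 ≈ 59.92 kt.
V₂: ΔP = 39, V ≈ 5.9 × 39^0.652 ≈ 64.30 kt.
ΔV over 12 h = 4.38 kt → 24 h equivalent = 4.38 × 24/12 ≈ 8.76 kt.
9 kt < 30 kt ⇒ not rapid intensification.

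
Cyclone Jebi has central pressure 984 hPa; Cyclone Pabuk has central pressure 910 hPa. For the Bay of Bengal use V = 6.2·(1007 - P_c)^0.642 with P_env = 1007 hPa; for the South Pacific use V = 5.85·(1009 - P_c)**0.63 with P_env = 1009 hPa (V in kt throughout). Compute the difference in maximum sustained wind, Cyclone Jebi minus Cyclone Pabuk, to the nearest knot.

Cyclone Jebi: ΔP = 23; V ≈ 6.2 × 23^0.642 ≈ 46.41 kt.
Cyclone Pabuk: ΔP = 99; V ≈ 5.85 × 99^0.63 ≈ 105.78 kt.
Difference ≈ 46.41 − 105.78 = -59.37 → -59 kt.

-59 kt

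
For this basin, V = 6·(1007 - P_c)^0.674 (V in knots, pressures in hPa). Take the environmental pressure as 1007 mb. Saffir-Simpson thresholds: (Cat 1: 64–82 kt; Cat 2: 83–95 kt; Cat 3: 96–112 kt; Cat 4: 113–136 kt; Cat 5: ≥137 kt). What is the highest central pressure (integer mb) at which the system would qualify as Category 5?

Category 5 begins at V = 137 kt.
Required ΔP = (137/6)^(1/0.674) = 22.833^1.484 ≈ 103.68 mb.
P_c ≤ 1007 − 103.68 = 903.32, so the highest integer P_c is 903 mb.

903 mb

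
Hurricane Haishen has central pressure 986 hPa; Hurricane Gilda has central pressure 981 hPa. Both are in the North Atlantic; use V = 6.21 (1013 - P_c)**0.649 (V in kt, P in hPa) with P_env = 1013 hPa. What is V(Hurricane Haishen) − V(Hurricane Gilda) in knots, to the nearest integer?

Hurricane Haishen: ΔP = 27; V ≈ 6.21 × 27^0.649 ≈ 52.73 kt.
Hurricane Gilda: ΔP = 32; V ≈ 6.21 × 32^0.649 ≈ 58.88 kt.
Difference ≈ 52.73 − 58.88 = -6.15 → -6 kt.

-6 kt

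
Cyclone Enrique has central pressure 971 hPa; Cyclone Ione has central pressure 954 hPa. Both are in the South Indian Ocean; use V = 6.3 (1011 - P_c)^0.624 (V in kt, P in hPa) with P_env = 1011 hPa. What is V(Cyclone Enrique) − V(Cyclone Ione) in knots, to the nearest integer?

-16 kt

Cyclone Enrique: ΔP = 40; V ≈ 6.3 × 40^0.624 ≈ 62.95 kt.
Cyclone Ione: ΔP = 57; V ≈ 6.3 × 57^0.624 ≈ 78.52 kt.
Difference ≈ 62.95 − 78.52 = -15.57 → -16 kt.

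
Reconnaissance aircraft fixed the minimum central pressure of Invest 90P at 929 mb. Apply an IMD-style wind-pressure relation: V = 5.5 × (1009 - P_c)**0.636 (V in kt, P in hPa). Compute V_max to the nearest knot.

ΔP = 1009 − 929 = 80 mb.
80^0.636 ≈ 16.232.
V ≈ 5.5 × 16.232 ≈ 89.3 kt.

89 kt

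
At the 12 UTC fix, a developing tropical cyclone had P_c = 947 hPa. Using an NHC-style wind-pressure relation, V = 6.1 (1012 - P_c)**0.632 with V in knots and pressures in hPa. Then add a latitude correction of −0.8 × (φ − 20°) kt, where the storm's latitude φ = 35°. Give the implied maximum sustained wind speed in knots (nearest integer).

73 kt

ΔP = 1012 − 947 = 65 hPa.
65^0.632 ≈ 13.988.
V ≈ 6.1 × 13.988 ≈ 85.3 kt.
Latitude correction: −0.8 × (35 − 20) = -12 kt.
Corrected V ≈ 73.3 kt → 73 kt.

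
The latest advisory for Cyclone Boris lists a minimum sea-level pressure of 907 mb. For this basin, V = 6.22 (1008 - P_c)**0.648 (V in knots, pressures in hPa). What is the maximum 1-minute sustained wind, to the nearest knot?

ΔP = 1008 − 907 = 101 mb.
101^0.648 ≈ 19.898.
V ≈ 6.22 × 19.898 ≈ 123.8 kt.

124 kt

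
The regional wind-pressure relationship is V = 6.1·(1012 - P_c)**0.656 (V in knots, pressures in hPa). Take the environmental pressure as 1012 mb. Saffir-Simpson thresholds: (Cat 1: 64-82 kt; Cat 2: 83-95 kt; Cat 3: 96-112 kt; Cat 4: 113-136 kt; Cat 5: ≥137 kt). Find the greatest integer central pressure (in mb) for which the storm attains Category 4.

Category 4 begins at V = 113 kt.
Required ΔP = (113/6.1)^(1/0.656) = 18.525^1.524 ≈ 85.61 mb.
P_c ≤ 1012 − 85.61 = 926.39, so the highest integer P_c is 926 mb.

926 mb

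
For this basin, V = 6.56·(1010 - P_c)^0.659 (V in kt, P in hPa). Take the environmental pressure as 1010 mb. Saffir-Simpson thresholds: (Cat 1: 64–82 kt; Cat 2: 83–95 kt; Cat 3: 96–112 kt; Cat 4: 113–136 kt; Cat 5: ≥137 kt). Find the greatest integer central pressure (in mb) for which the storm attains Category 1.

978 mb

Category 1 begins at V = 64 kt.
Required ΔP = (64/6.56)^(1/0.659) = 9.756^1.517 ≈ 31.71 mb.
P_c ≤ 1010 − 31.71 = 978.29, so the highest integer P_c is 978 mb.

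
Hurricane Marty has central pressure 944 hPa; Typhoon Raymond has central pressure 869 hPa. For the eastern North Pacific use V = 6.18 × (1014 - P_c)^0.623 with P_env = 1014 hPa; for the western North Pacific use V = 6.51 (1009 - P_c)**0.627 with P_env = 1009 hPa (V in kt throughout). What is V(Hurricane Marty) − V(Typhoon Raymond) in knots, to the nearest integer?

Hurricane Marty: ΔP = 70; V ≈ 6.18 × 70^0.623 ≈ 87.19 kt.
Typhoon Raymond: ΔP = 140; V ≈ 6.51 × 140^0.627 ≈ 144.28 kt.
Difference ≈ 87.19 − 144.28 = -57.09 → -57 kt.

-57 kt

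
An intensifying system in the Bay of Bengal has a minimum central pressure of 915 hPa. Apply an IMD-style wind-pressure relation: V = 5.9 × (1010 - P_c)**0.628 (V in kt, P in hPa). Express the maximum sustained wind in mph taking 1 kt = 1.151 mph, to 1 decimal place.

ΔP = 1010 − 915 = 95 hPa.
V ≈ 5.9 × 95^0.628 = 5.9 × 17.459 ≈ 103.006 kt.
103.006 × 1.151 ≈ 118.56 mph → 118.6 mph.

118.6 mph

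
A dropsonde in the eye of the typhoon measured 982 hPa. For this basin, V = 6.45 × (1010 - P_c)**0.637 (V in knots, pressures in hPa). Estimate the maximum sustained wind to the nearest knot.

54 kt

ΔP = 1010 − 982 = 28 hPa.
28^0.637 ≈ 8.353.
V ≈ 6.45 × 8.353 ≈ 53.9 kt.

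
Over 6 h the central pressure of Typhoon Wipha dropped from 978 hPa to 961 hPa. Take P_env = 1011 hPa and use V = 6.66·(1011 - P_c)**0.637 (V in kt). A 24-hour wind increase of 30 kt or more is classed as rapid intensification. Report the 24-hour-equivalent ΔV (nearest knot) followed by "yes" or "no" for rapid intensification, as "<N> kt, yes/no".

V₁: ΔP = 33, V ≈ 6.66 × 33^0.637 ≈ 61.77 kt.
V₂: ΔP = 50, V ≈ 6.66 × 50^0.637 ≈ 80.49 kt.
ΔV over 6 h = 18.72 kt → 24 h equivalent = 18.72 × 24/6 ≈ 74.88 kt.
75 kt ≥ 30 kt ⇒ rapid intensification.

75 kt, yes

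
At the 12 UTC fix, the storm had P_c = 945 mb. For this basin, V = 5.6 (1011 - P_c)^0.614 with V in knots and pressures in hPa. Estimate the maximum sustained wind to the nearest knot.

ΔP = 1011 − 945 = 66 mb.
66^0.614 ≈ 13.098.
V ≈ 5.6 × 13.098 ≈ 73.3 kt.

73 kt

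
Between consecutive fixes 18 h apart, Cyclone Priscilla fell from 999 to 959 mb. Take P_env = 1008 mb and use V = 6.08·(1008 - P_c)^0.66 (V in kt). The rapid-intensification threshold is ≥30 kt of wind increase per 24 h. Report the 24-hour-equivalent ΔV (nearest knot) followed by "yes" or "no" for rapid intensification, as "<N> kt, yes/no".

V₁: ΔP = 9, V ≈ 6.08 × 9^0.66 ≈ 25.92 kt.
V₂: ΔP = 49, V ≈ 6.08 × 49^0.66 ≈ 79.33 kt.
ΔV over 18 h = 53.41 kt → 24 h equivalent = 53.41 × 24/18 ≈ 71.21 kt.
71 kt ≥ 30 kt ⇒ rapid intensification.

71 kt, yes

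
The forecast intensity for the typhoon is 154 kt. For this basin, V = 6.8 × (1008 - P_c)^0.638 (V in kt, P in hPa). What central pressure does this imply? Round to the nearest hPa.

875 hPa

ΔP = (V / 6.8)^(1/0.638) = (154/6.8)^1.567.
154/6.8 = 22.647; 22.647^1.567 ≈ 133.00 hPa.
P_c = 1008 − 133.00 = 875.00 ≈ 875 hPa.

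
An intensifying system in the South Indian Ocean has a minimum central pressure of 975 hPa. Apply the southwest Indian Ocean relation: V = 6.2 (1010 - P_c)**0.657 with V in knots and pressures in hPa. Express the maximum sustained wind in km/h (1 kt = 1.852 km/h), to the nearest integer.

119 km/h

ΔP = 1010 − 975 = 35 hPa.
V ≈ 6.2 × 35^0.657 = 6.2 × 10.338 ≈ 64.098 kt.
64.098 × 1.852 ≈ 118.71 km/h → 119 km/h.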